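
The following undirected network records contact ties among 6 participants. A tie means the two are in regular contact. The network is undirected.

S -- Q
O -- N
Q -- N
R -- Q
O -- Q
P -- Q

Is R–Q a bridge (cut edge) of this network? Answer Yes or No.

Without the R–Q edge there is no alternate route between R and Q, so the network disconnects. It is a bridge.

Yes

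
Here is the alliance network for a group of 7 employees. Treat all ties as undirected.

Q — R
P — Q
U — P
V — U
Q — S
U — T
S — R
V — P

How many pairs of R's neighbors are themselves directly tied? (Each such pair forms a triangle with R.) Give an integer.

1

R's neighbors: Q and S.
Neighbor pairs that are themselves tied: R–Q–S. Each forms one triangle with R, for 1 in total.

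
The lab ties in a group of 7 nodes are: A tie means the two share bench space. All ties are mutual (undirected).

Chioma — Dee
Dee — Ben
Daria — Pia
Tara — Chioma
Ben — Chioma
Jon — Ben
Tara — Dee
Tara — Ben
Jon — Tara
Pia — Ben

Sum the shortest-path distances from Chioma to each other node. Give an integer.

10

Distances from Chioma: Ben:1, Daria:3, Dee:1, Jon:2, Pia:2, Tara:1.
Sum = 1 + 3 + 1 + 2 + 2 + 1 = 10.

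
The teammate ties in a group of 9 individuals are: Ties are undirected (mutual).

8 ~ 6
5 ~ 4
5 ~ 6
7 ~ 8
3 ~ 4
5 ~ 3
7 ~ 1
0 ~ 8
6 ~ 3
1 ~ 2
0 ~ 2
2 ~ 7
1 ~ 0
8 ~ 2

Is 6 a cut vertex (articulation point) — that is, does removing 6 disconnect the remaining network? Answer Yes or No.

Yes

Removing 6 leaves {0, 1, 2, 7, and 8} with no path to {3, 4, and 5}, so the network splits into 2 components. 6 is a cut vertex.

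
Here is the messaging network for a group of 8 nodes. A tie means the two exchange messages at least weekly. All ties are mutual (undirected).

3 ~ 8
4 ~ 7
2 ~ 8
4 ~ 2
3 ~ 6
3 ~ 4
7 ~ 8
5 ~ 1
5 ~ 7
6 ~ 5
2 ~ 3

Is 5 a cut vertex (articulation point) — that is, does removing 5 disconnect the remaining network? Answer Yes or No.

Removing 5 leaves {2, 3, 4, 6, 7, and 8} with no path to {1}, so the network splits into 2 components. 5 is a cut vertex.

Yes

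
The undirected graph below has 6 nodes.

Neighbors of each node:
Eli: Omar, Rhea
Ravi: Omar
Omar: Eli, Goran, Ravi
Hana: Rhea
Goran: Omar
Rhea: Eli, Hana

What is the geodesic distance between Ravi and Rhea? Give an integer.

One shortest route is Ravi – Omar – Eli – Rhea, which uses 3 edges, and at distance 2 from Ravi we only reach {Eli, Goran}, which does not include Rhea. So d(Ravi,Rhea) = 3.

3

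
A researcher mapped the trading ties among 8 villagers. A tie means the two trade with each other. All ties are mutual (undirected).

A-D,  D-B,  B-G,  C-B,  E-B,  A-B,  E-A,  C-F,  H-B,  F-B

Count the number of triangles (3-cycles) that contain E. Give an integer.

1

E's neighbors: A and B.
Neighbor pairs that are themselves tied: E–A–B. Each forms one triangle with E, for 1 in total.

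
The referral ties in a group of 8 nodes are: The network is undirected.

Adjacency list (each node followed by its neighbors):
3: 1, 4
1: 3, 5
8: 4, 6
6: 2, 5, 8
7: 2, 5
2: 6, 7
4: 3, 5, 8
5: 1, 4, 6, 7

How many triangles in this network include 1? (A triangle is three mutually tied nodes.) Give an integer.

1's neighbors are 3 and 5, but none of them are tied to each other, so no triangle contains 1.

0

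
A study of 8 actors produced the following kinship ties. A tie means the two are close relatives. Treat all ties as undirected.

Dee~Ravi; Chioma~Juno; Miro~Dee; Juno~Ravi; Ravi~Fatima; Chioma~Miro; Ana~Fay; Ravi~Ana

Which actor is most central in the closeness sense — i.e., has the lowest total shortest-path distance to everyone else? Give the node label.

Farness (sum of distances to all others) for each node — Ana:14, Chioma:16, Dee:13, Fatima:16, Fay:20, Juno:13, Miro:16, Ravi:10.
The smallest farness is 10, for Ravi, so Ravi has the highest closeness.

Ravi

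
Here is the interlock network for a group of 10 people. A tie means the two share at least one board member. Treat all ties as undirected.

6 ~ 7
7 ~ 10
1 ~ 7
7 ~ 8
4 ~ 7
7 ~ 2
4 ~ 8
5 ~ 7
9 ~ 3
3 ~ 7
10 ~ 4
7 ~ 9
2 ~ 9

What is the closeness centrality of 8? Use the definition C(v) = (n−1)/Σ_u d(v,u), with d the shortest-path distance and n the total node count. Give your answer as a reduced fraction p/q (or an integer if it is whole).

9/16

Distances from 8: 1:2, 2:2, 3:2, 4:1, 5:2, 6:2, 7:1, 9:2, 10:2. Sum = 16.
n = 10, so closeness = 9/16.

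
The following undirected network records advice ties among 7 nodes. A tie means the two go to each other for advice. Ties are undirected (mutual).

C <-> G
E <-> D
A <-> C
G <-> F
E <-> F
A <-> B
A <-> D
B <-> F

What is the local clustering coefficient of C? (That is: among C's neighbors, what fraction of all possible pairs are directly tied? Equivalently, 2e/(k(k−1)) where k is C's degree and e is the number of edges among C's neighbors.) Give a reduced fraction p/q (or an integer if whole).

0

C's neighbors: A and G (k = 2).
Possible neighbor pairs: C(2,2) = 1. Edges among them: none → e = 0.
Clustering(C) = 0/1.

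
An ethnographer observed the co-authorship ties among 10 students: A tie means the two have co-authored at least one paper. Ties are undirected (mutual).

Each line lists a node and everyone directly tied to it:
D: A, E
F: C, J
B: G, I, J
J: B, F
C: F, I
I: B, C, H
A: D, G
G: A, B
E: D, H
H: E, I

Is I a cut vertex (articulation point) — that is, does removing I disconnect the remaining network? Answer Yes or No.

No

Even without I, every remaining node can still reach every other (the residual graph is connected), so I is not a cut vertex.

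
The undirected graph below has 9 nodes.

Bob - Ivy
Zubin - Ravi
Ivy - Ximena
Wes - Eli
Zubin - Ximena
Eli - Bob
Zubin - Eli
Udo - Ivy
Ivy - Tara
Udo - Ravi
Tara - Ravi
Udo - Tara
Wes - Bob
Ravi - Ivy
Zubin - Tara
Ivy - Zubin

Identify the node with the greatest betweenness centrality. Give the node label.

Ivy

Unnormalized betweenness of each node: Bob:17/4, Eli:3, Ivy:59/6, Ravi:7/12, Tara:7/12, Udo:0, Wes:0, Ximena:0, Zubin:27/4.
Ivy has the largest value, 59/6, making it the main broker — the node through which the most shortest paths run.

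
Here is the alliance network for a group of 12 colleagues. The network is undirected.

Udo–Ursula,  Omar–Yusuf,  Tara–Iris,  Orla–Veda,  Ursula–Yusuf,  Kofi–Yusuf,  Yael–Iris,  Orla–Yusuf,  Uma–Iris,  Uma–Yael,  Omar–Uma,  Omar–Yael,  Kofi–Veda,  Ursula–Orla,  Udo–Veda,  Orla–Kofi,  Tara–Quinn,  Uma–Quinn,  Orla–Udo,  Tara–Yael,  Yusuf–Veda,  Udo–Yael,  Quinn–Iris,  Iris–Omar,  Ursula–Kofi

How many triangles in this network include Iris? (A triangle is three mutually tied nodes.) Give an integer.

6

Iris's neighbors: Omar, Quinn, Tara, Uma, and Yael.
Neighbor pairs that are themselves tied: Iris–Omar–Uma; Iris–Omar–Yael; Iris–Quinn–Tara; Iris–Quinn–Uma; Iris–Tara–Yael; Iris–Uma–Yael. Each forms one triangle with Iris, for 6 in total.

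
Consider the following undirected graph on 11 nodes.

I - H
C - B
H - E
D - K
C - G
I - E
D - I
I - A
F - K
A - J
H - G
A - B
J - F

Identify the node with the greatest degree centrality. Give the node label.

I

Degrees — A:3, B:2, C:2, D:2, E:2, F:2, G:2, H:3, I:4, J:2, K:2.
The maximum is 4, attained only by I.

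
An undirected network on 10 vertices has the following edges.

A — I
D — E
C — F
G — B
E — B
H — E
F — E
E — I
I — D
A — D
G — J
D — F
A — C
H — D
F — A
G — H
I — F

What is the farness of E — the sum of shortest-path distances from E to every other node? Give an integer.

Distances from E: A:2, B:1, C:2, D:1, F:1, G:2, H:1, I:1, J:3.
Sum = 2 + 1 + 2 + 1 + 1 + 2 + 1 + 1 + 3 = 14.

14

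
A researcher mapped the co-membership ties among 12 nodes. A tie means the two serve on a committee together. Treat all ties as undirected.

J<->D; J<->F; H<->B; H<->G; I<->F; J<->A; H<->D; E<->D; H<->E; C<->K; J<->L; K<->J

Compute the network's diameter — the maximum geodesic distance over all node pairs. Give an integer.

5

Eccentricity of each node (its greatest distance to any other): A:4, B:5, C:5, D:3, E:4, F:4, G:5, H:4, I:5, J:3, K:4, L:4.
The maximum eccentricity is 5, realized for instance by the pair G–C via G – H – D – J – K – C. So the diameter is 5.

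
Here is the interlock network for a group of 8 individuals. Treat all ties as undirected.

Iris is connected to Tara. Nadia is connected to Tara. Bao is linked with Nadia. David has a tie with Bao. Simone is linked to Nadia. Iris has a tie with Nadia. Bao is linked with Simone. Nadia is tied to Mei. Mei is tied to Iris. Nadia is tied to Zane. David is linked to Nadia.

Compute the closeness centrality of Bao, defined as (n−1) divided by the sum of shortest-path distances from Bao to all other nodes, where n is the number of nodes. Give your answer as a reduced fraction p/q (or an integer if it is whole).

Distances from Bao: David:1, Iris:2, Mei:2, Nadia:1, Simone:1, Tara:2, Zane:2. Sum = 11.
n = 8, so closeness = 7/11.

7/11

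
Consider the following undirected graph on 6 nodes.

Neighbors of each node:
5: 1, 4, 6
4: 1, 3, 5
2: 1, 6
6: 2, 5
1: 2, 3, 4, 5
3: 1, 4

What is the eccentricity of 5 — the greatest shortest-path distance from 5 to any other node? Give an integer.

2

Distances from 5: 1:1, 2:2, 3:2, 4:1, 6:1.
The largest is 2 (to 2 and 3), so the eccentricity of 5 is 2.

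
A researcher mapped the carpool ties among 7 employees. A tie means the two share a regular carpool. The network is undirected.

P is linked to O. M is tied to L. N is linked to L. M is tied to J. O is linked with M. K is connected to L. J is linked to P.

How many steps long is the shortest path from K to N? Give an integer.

2

One shortest route is K – L – N, which uses 2 edges, and K and N are not directly tied, so nothing shorter exists. So d(K,N) = 2.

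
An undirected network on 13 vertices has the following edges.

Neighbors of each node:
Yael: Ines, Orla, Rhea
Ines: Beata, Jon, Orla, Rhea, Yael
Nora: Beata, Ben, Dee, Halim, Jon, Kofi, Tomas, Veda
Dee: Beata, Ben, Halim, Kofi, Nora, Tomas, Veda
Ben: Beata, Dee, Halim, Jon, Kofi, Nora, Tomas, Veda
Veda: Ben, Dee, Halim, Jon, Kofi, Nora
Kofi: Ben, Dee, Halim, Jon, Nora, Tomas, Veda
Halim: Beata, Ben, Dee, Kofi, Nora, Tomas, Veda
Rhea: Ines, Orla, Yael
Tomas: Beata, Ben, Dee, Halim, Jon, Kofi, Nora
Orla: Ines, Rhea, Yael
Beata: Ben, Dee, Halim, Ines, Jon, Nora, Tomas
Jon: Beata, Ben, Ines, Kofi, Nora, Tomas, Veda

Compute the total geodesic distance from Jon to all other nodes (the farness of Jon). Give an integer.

17

Distances from Jon: Beata:1, Ben:1, Dee:2, Halim:2, Ines:1, Kofi:1, Nora:1, Orla:2, Rhea:2, Tomas:1, Veda:1, Yael:2.
Sum = 1 + 1 + 2 + 2 + 1 + 1 + 1 + 2 + 2 + 1 + 1 + 2 = 17.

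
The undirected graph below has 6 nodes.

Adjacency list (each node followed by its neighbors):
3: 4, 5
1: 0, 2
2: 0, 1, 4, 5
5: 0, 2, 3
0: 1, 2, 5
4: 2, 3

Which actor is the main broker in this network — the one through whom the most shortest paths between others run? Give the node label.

Unnormalized betweenness of each node: 0:5/6, 1:0, 2:11/3, 3:1/2, 4:5/6, 5:13/6.
2 has the largest value, 11/3, making it the main broker — the node through which the most shortest paths run.

2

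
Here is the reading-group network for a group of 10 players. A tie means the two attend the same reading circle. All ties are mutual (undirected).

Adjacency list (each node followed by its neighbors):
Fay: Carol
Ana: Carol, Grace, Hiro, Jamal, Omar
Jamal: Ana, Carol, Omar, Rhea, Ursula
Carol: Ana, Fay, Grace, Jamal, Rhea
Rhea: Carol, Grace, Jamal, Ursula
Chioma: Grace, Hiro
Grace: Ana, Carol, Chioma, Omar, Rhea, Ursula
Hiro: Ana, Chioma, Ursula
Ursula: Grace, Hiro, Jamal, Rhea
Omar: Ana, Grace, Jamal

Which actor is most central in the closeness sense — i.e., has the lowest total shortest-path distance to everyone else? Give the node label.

Grace

Farness (sum of distances to all others) for each node — Ana:13, Carol:13, Chioma:18, Fay:21, Grace:12, Hiro:16, Jamal:14, Omar:16, Rhea:14, Ursula:15.
The smallest farness is 12, for Grace, so Grace has the highest closeness.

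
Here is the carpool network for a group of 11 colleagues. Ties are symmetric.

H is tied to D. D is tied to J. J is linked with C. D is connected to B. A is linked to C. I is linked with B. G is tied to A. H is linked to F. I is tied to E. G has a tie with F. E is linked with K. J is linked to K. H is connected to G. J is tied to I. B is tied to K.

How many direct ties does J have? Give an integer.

J is directly tied to C, D, I, and K. That is 4 neighbors, so the degree of J is 4.

4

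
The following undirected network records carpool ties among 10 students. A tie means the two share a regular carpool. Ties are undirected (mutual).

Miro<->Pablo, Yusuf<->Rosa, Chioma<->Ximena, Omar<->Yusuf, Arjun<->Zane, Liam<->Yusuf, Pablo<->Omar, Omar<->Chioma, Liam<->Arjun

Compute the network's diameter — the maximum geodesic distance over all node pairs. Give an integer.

6

Eccentricity of each node (its greatest distance to any other): Arjun:5, Chioma:5, Liam:4, Miro:6, Omar:4, Pablo:5, Rosa:4, Ximena:6, Yusuf:3, Zane:6.
The maximum eccentricity is 6, realized for instance by the pair Zane–Miro via Zane – Arjun – Liam – Yusuf – Omar – Pablo – Miro. So the diameter is 6.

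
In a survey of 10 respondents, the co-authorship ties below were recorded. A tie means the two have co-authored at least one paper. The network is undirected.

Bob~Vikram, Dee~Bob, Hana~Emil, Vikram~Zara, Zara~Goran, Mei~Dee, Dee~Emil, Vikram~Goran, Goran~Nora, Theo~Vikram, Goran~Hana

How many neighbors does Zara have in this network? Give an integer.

2

Zara is directly tied to Goran and Vikram. That is 2 neighbors, so the degree of Zara is 2.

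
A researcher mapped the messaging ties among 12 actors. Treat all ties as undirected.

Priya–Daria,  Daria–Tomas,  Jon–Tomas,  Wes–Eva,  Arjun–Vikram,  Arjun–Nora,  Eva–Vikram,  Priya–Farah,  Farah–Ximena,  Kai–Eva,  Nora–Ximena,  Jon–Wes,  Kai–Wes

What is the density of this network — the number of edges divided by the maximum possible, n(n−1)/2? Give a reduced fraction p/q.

13/66

There are 13 edges and 12 nodes, so the maximum possible is C(12,2) = 66.
Density = 13/66.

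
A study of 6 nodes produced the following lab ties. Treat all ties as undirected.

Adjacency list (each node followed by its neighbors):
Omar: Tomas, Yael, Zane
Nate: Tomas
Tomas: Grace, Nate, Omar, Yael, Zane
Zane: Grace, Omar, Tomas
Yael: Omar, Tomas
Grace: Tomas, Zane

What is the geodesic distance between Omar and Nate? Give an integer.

One shortest route is Omar – Tomas – Nate, which uses 2 edges, and Omar and Nate are not directly tied, so nothing shorter exists. So d(Omar,Nate) = 2.

2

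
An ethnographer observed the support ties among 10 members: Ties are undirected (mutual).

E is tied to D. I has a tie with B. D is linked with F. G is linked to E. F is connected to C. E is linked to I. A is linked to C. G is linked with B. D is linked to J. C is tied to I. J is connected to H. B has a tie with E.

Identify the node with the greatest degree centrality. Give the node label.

E

Degrees — A:1, B:3, C:3, D:3, E:4, F:2, G:2, H:1, I:3, J:2.
The maximum is 4, attained only by E.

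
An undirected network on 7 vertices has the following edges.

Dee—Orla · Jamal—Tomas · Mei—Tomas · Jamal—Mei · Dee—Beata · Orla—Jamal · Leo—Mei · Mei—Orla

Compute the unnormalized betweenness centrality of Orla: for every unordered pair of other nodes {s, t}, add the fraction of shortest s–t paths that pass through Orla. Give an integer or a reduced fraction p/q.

Pairs whose geodesics pass through Orla — Dee–Tomas: 2/2; Dee–Jamal: 1; Dee–Mei: 1; Dee–Leo: 1; Beata–Tomas: 2/2; Beata–Jamal: 1; Beata–Mei: 1; Beata–Leo: 1.
All other pairs contribute 0.
Summing the contributions gives betweenness(Orla) = 8.

8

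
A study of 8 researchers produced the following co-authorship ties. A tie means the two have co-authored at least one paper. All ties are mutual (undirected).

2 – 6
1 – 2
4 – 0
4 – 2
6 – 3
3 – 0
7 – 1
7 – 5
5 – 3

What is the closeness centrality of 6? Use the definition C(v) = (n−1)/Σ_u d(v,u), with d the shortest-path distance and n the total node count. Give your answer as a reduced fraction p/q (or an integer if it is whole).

Distances from 6: 0:2, 1:2, 2:1, 3:1, 4:2, 5:2, 7:3. Sum = 13.
n = 8, so closeness = 7/13.

7/13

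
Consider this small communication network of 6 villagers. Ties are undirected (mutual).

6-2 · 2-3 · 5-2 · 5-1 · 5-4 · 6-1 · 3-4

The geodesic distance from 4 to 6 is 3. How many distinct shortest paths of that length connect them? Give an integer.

3

The shortest distance is 3. The length-3 paths are: 4–5–1–6; 4–5–2–6; 4–3–2–6.
That gives 3 distinct shortest paths.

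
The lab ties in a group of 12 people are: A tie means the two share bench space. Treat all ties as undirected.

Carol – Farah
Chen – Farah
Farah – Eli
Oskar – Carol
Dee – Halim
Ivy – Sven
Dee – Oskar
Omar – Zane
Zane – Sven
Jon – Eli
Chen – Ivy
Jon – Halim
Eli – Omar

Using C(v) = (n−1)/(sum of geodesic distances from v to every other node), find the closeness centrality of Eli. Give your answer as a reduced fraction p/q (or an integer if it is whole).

11/23

Distances from Eli: Carol:2, Chen:2, Dee:3, Farah:1, Halim:2, Ivy:3, Jon:1, Omar:1, Oskar:3, Sven:3, Zane:2. Sum = 23.
n = 12, so closeness = 11/23.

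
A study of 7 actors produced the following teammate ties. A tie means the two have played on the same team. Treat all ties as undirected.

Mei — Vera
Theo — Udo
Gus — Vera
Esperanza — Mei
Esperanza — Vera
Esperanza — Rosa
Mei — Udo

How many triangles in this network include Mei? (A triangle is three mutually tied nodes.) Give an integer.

Mei's neighbors: Esperanza, Udo, and Vera.
Neighbor pairs that are themselves tied: Mei–Esperanza–Vera. Each forms one triangle with Mei, for 1 in total.

1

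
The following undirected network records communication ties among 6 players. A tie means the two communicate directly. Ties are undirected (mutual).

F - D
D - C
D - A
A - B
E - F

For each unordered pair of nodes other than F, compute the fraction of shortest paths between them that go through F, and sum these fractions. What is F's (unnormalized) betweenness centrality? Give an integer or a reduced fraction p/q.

4

Pairs whose geodesics pass through F — B–E: 1; A–E: 1; E–D: 1; E–C: 1.
All other pairs contribute 0.
Summing the contributions gives betweenness(F) = 4.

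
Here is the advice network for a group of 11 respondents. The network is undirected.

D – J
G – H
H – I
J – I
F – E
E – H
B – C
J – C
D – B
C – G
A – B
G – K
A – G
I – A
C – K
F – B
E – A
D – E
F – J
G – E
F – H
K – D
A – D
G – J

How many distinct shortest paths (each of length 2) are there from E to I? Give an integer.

2

The shortest distance is 2. The length-2 paths are: E–A–I; E–H–I.
That gives 2 distinct shortest paths.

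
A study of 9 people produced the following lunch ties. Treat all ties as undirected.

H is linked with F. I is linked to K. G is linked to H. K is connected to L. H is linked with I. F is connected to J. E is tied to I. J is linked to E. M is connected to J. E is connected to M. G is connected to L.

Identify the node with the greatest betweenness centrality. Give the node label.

Unnormalized betweenness of each node: E:13/2, F:7/2, G:5/2, H:17/2, I:21/2, J:3, K:7/2, L:1, M:0.
I has the largest value, 21/2, making it the main broker — the node through which the most shortest paths run.

I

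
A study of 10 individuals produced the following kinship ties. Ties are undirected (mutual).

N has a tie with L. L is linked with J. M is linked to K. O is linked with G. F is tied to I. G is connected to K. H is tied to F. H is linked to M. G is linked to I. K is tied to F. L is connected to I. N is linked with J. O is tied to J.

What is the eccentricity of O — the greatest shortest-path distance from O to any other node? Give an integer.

4

Distances from O: F:3, G:1, H:4, I:2, J:1, K:2, L:2, M:3, N:2.
The largest is 4 (to H), so the eccentricity of O is 4.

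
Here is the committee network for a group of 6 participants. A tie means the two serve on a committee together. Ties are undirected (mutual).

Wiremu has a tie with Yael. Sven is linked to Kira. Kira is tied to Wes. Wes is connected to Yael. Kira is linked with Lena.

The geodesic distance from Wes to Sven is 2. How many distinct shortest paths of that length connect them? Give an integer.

1

The shortest distance is 2, and the only length-2 path is Wes–Kira–Sven. So there is exactly 1 shortest path.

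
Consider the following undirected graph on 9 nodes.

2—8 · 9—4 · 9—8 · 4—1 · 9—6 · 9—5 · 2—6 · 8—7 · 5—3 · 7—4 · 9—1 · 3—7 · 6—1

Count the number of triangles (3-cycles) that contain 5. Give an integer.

5's neighbors are 3 and 9, but none of them are tied to each other, so no triangle contains 5.

0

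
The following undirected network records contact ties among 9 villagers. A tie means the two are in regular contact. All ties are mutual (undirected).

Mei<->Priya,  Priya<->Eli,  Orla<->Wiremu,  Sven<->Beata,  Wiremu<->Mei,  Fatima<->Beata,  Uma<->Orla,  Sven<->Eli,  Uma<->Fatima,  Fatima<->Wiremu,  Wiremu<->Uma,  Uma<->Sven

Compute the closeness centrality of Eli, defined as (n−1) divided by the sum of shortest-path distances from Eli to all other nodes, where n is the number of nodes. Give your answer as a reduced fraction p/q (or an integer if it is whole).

8/17

Distances from Eli: Beata:2, Fatima:3, Mei:2, Orla:3, Priya:1, Sven:1, Uma:2, Wiremu:3. Sum = 17.
n = 9, so closeness = 8/17.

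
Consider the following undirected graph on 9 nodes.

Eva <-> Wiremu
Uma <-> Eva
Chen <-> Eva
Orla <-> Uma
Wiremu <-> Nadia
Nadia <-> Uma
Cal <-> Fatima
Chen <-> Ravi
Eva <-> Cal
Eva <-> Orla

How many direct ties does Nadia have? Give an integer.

Nadia is directly tied to Uma and Wiremu. That is 2 neighbors, so the degree of Nadia is 2.

2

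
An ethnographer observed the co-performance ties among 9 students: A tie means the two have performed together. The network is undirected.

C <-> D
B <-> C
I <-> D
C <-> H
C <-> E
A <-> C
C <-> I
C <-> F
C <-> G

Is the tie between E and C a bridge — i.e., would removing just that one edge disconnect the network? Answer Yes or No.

Without the E–C edge there is no alternate route between E and C, so the network disconnects. It is a bridge.

Yes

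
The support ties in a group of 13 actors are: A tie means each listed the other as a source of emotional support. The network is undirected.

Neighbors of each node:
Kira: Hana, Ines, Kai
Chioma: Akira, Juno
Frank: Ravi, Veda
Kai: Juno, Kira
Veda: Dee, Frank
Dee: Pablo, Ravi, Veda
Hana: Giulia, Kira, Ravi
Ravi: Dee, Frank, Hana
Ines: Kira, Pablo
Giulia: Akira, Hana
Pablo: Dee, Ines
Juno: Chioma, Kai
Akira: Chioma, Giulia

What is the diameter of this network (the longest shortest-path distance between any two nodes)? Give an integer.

Eccentricity of each node (its greatest distance to any other): Akira:5, Chioma:6, Dee:5, Frank:5, Giulia:4, Hana:3, Ines:4, Juno:6, Kai:5, Kira:4, Pablo:5, Ravi:4, Veda:6.
The maximum eccentricity is 6, realized for instance by the pair Veda–Juno via Veda – Frank – Ravi – Hana – Kira – Kai – Juno. So the diameter is 6.

6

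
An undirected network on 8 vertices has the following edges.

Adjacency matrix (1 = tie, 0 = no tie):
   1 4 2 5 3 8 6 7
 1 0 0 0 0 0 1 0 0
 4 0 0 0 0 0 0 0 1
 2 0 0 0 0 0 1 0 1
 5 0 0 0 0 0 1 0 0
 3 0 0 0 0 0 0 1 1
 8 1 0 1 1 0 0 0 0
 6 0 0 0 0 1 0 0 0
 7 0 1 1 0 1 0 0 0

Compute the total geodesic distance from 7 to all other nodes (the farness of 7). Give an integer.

13

Distances from 7: 1:3, 2:1, 3:1, 4:1, 5:3, 6:2, 8:2.
Sum = 3 + 1 + 1 + 1 + 3 + 2 + 2 = 13.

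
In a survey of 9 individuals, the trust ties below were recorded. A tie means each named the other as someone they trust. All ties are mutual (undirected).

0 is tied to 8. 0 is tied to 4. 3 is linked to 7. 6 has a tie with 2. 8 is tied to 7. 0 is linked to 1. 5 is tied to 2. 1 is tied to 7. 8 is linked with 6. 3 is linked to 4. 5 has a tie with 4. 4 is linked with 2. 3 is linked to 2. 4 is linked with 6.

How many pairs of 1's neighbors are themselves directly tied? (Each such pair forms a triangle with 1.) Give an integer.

0

1's neighbors are 0 and 7, but none of them are tied to each other, so no triangle contains 1.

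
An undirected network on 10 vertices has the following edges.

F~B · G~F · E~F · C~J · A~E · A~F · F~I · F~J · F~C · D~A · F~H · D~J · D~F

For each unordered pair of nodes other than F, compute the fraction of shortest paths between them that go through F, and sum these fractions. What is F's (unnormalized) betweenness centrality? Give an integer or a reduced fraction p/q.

61/2

Pairs whose geodesics pass through F — C–E: 1; C–I: 1; C–A: 1; C–G: 1; C–H: 1; C–D: 1/2; C–B: 1; E–I: 1; E–G: 1; E–H: 1; E–D: 1/2; E–J: 1; E–B: 1; I–A: 1 … (+18 more pairs).
All other pairs contribute 0.
Summing the contributions gives betweenness(F) = 61/2.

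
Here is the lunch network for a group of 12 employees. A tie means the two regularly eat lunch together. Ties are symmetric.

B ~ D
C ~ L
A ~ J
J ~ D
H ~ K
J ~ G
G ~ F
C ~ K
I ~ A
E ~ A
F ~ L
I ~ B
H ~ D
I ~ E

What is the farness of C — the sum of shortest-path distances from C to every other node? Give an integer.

Distances from C: A:5, B:4, D:3, E:6, F:2, G:3, H:2, I:5, J:4, K:1, L:1.
Sum = 5 + 4 + 3 + 6 + 2 + 3 + 2 + 5 + 4 + 1 + 1 = 36.

36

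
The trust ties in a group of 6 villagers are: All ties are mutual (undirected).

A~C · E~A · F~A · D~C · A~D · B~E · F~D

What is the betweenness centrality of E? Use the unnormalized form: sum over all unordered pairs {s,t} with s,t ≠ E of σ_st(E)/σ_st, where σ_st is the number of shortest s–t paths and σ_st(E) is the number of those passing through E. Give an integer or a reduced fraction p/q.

Pairs whose geodesics pass through E — D–B: 1; C–B: 1; A–B: 1; F–B: 1.
All other pairs contribute 0.
Summing the contributions gives betweenness(E) = 4.

4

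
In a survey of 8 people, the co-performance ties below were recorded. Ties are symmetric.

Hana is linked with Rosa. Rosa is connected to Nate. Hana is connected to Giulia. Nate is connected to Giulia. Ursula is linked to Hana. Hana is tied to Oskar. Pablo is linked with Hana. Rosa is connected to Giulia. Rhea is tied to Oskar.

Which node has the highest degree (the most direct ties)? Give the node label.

Degrees — Giulia:3, Hana:5, Nate:2, Oskar:2, Pablo:1, Rhea:1, Rosa:3, Ursula:1.
The maximum is 5, attained only by Hana.

Hana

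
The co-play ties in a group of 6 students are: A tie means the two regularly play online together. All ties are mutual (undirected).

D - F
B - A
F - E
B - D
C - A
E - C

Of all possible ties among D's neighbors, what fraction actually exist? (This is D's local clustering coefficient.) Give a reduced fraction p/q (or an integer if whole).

0

D's neighbors: B and F (k = 2).
Possible neighbor pairs: C(2,2) = 1. Edges among them: none → e = 0.
Clustering(D) = 0/1.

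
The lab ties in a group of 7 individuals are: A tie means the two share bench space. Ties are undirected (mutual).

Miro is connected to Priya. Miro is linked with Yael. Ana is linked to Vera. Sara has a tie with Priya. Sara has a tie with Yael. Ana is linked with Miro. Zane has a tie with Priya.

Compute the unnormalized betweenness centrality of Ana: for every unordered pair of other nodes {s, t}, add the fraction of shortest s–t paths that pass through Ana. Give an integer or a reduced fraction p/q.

5

Pairs whose geodesics pass through Ana — Zane–Vera: 1; Priya–Vera: 1; Sara–Vera: 2/2; Miro–Vera: 1; Vera–Yael: 1.
All other pairs contribute 0.
Summing the contributions gives betweenness(Ana) = 5.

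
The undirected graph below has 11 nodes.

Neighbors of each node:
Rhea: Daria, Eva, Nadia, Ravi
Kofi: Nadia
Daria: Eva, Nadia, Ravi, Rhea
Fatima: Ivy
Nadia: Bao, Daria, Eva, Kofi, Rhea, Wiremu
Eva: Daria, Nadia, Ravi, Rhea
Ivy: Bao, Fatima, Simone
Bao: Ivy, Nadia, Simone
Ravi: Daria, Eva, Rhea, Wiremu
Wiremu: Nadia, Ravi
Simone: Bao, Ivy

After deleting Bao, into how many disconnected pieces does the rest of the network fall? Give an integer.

2

Without Bao, the remaining ties split the others into: {Daria, Eva, Kofi, Nadia, Ravi, Rhea, Wiremu}; {Fatima, Ivy, Simone}.
That's 2 separate components.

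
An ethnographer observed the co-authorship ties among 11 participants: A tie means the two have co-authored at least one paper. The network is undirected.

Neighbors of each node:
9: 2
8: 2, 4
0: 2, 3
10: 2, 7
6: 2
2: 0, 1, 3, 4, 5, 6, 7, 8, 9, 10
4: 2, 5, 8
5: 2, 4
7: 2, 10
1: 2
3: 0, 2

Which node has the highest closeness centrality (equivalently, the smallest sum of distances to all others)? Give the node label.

Farness (sum of distances to all others) for each node — 0:18, 1:19, 2:10, 3:18, 4:17, 5:18, 6:19, 7:18, 8:18, 9:19, 10:18.
The smallest farness is 10, for 2, so 2 has the highest closeness.

2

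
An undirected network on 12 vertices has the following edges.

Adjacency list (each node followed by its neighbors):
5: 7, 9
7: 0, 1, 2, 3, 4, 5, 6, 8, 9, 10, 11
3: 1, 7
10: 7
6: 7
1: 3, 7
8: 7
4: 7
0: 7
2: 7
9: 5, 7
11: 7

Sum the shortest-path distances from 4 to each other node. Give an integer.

Distances from 4: 0:2, 1:2, 2:2, 3:2, 5:2, 6:2, 7:1, 8:2, 9:2, 10:2, 11:2.
Sum = 2 + 2 + 2 + 2 + 2 + 2 + 1 + 2 + 2 + 2 + 2 = 21.

21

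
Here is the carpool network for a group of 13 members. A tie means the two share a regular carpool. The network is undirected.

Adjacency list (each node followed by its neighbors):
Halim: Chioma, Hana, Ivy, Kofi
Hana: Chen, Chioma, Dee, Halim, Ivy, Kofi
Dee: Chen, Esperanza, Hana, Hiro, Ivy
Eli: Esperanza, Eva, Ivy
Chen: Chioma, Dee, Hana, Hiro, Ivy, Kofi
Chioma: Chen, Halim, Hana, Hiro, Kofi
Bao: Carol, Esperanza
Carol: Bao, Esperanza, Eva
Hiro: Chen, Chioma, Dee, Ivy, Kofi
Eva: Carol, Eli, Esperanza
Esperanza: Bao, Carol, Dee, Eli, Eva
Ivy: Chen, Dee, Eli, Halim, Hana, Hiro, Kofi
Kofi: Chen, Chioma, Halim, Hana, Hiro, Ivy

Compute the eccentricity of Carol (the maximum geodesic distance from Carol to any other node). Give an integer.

Distances from Carol: Bao:1, Chen:3, Chioma:4, Dee:2, Eli:2, Esperanza:1, Eva:1, Halim:4, Hana:3, Hiro:3, Ivy:3, Kofi:4.
The largest is 4 (to Kofi, Halim, and Chioma), so the eccentricity of Carol is 4.

4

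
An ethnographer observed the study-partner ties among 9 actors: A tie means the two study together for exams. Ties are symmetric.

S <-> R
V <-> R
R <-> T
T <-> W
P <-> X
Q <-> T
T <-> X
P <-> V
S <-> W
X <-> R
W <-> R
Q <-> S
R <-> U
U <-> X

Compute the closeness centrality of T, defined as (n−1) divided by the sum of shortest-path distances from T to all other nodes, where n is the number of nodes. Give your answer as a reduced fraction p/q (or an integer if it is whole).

Distances from T: P:2, Q:1, R:1, S:2, U:2, V:2, W:1, X:1. Sum = 12.
n = 9, so closeness = 8/12 = 2/3.

2/3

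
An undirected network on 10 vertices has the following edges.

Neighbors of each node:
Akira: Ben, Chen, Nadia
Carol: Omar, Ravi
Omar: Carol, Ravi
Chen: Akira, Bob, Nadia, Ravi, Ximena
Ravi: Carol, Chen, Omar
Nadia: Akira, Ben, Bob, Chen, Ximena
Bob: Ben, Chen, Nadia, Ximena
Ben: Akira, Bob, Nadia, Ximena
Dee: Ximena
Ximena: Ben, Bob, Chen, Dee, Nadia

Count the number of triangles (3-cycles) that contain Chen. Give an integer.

Chen's neighbors: Akira, Bob, Nadia, Ravi, and Ximena.
Neighbor pairs that are themselves tied: Chen–Akira–Nadia; Chen–Bob–Nadia; Chen–Bob–Ximena; Chen–Nadia–Ximena. Each forms one triangle with Chen, for 4 in total.

4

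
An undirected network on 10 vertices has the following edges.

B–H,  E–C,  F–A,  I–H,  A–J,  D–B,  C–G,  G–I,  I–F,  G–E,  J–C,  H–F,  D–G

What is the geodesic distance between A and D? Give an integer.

4

One shortest route is A – F – H – B – D, which uses 4 edges, and at distance 3 from A we only reach {B, E, G}, which does not include D. So d(A,D) = 4.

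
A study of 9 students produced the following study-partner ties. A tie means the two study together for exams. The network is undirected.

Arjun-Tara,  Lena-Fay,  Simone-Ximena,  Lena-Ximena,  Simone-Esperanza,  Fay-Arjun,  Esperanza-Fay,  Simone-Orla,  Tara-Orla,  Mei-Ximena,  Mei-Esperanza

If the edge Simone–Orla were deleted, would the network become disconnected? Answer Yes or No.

No

Even without that edge, Simone still reaches Orla via Simone – Esperanza – Fay – Arjun – Tara – Orla, so the network stays connected. Not a bridge.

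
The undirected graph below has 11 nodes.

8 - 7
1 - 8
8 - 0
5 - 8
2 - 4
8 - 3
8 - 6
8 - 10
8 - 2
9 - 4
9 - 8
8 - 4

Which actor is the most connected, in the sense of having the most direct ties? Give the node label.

8

Degrees — 0:1, 1:1, 2:2, 3:1, 4:3, 5:1, 6:1, 7:1, 8:10, 9:2, 10:1.
The maximum is 10, attained only by 8.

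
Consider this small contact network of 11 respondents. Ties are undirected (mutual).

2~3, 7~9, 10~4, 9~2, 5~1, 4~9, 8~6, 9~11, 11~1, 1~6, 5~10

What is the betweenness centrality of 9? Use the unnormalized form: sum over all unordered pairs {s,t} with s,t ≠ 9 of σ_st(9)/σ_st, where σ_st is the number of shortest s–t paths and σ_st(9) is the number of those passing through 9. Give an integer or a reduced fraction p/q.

26

Pairs whose geodesics pass through 9 — 8–2: 1; 8–7: 1; 8–3: 1; 8–4: 1/2; 6–2: 1; 6–7: 1; 6–3: 1; 6–4: 1/2; 1–2: 1; 1–7: 1; 1–3: 1; 1–4: 1/2; 2–7: 1; 2–11: 1 … (+14 more pairs).
All other pairs contribute 0.
Summing the contributions gives betweenness(9) = 26.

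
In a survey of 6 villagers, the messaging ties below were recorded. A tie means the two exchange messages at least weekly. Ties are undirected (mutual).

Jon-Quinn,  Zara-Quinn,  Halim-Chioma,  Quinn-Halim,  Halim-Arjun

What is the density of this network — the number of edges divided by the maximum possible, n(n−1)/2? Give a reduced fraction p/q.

There are 5 edges and 6 nodes, so the maximum possible is C(6,2) = 15.
Density = 5/15 = 1/3.

1/3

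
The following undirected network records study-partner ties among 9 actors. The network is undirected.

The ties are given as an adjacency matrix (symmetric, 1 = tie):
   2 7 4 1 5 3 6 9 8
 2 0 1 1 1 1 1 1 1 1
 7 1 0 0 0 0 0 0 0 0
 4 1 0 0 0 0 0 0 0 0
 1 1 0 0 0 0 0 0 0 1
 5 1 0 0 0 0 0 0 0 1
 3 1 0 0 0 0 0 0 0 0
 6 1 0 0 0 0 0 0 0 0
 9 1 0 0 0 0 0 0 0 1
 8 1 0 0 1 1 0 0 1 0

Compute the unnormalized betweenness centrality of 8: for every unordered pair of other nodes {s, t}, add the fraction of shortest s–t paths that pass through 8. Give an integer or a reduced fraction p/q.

Pairs whose geodesics pass through 8 — 1–5: 1/2; 1–9: 1/2; 5–9: 1/2.
All other pairs contribute 0.
Summing the contributions gives betweenness(8) = 3/2.

3/2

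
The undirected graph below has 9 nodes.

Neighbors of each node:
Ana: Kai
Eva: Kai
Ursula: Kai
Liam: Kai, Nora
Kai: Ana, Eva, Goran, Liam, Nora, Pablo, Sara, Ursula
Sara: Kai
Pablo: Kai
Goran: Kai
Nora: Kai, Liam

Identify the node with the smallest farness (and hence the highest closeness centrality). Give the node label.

Farness (sum of distances to all others) for each node — Ana:15, Eva:15, Goran:15, Kai:8, Liam:14, Nora:14, Pablo:15, Sara:15, Ursula:15.
The smallest farness is 8, for Kai, so Kai has the highest closeness.

Kai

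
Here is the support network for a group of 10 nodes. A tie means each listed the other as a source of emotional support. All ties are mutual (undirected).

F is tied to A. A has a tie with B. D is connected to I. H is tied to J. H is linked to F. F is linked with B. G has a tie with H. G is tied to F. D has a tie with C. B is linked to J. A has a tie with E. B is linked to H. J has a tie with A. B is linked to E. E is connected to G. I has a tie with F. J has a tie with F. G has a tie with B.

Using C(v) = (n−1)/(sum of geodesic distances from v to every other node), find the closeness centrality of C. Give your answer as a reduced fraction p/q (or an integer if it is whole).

Distances from C: A:4, B:4, D:1, E:5, F:3, G:4, H:4, I:2, J:4. Sum = 31.
n = 10, so closeness = 9/31.

9/31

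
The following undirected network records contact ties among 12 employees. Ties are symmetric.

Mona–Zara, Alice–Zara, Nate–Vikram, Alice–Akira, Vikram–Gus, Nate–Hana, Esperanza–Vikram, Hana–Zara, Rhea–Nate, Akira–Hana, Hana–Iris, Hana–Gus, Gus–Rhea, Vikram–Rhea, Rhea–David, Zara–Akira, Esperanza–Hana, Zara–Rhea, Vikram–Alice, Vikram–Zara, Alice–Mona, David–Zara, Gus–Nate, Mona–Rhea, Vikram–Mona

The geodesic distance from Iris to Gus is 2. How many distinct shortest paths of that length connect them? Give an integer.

The shortest distance is 2, and the only length-2 path is Iris–Hana–Gus. So there is exactly 1 shortest path.

1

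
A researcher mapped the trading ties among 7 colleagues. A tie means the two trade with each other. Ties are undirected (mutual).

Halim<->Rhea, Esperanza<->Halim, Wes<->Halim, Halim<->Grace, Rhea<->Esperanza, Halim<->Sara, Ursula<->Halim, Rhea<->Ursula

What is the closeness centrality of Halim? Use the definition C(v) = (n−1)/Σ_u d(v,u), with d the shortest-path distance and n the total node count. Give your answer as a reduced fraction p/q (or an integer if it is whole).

1

Distances from Halim: Esperanza:1, Grace:1, Rhea:1, Sara:1, Ursula:1, Wes:1. Sum = 6.
n = 7, so closeness = 6/6 = 1.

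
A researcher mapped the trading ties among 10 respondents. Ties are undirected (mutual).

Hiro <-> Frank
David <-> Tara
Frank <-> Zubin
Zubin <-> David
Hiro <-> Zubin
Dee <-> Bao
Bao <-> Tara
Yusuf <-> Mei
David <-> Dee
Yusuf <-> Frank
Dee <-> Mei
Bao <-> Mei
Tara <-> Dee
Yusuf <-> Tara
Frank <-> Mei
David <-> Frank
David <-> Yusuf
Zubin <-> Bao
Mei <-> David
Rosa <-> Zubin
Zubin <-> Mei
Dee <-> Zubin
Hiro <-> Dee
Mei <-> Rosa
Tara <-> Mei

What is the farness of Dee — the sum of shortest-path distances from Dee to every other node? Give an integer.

Distances from Dee: Bao:1, David:1, Frank:2, Hiro:1, Mei:1, Rosa:2, Tara:1, Yusuf:2, Zubin:1.
Sum = 1 + 1 + 2 + 1 + 1 + 2 + 1 + 2 + 1 = 12.

12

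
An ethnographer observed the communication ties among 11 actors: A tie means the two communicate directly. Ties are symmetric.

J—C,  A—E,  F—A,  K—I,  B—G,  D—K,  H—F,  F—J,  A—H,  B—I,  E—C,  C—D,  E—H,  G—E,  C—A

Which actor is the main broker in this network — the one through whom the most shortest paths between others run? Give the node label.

Unnormalized betweenness of each node: A:5, B:5, C:33/2, D:9, E:29/2, F:3/2, G:9, H:7/4, I:3, J:7/4, K:5.
C has the largest value, 33/2, making it the main broker — the node through which the most shortest paths run.

C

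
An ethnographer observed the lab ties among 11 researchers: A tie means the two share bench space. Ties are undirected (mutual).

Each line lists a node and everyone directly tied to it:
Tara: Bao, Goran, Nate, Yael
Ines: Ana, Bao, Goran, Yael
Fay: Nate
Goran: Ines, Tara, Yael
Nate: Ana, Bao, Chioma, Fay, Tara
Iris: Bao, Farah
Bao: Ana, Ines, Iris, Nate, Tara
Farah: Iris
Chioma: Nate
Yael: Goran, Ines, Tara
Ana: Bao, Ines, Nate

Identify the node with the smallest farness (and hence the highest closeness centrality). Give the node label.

Farness (sum of distances to all others) for each node — Ana:18, Bao:15, Chioma:25, Farah:31, Fay:25, Goran:22, Ines:19, Iris:22, Nate:16, Tara:17, Yael:22.
The smallest farness is 15, for Bao, so Bao has the highest closeness.

Bao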